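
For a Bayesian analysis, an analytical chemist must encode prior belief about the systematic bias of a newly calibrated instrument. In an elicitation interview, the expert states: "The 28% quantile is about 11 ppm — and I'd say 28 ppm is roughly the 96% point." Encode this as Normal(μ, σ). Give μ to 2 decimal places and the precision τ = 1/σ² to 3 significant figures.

μ = 15.25, τ = 0.0188

The p-quantile of Normal(μ,σ) is μ + z_p·σ, with z_{0.28} = -0.5828 and z_{0.96} = 1.751.
Eliminate σ: μ = (z₂·x₁ − z₁·x₂)/(z₂ − z₁) = (1.751·11 − (-0.5828)·28)/2.334 = 15.25.
Then σ = (x₂ − x₁)/(z₂ − z₁) = (28 − 11)/2.334 = 7.29.
Precision τ = 1/σ² = 1/7.285² = 0.0188.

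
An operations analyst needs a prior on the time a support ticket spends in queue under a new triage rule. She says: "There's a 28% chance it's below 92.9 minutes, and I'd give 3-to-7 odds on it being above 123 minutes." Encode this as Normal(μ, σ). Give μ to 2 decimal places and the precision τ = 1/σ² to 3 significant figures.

μ = 108.74, τ = 0.00135

For Normal(μ,σ), the p-quantile is μ + z_p·σ. Here z_{0.28} = -0.5828, z_{0.7} = 0.5244.
So 92.9 = μ − 0.5828σ and 123 = μ + 0.5244σ.
Subtracting: σ = (123 − 92.9)/(0.5244 − (-0.5828)) = 27.18.
Then μ = 92.9 − (-0.5828)·27.18 = 108.74.
Precision τ = 1/σ² = 1/27.18² = 0.00135.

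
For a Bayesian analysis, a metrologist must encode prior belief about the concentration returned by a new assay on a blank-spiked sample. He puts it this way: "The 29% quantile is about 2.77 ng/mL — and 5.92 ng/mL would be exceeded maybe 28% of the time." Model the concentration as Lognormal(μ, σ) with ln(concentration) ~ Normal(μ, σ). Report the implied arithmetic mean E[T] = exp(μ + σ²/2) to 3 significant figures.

E[T] ≈ 5.01 ng/mL

If T ~ Lognormal(μ,σ) then ln T ~ Normal(μ,σ), so the p-quantile of ln T is μ + z_p·σ.
ln(2.77) = 1.019 and ln(5.92) = 1.778; z_{0.29} = -0.5534, z_{0.72} = 0.5828.
σ = (1.778 − 1.019)/(0.5828 − (-0.5534)) = 0.668.
μ = 1.019 − (-0.5534)·0.668 = 1.389.
E[T] = exp(μ + σ²/2) = exp(1.389 + 0.2234) = 5.01 ng/mL.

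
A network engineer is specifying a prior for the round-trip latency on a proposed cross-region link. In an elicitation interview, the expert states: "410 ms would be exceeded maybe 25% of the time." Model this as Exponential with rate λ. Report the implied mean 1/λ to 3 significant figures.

mean ≈ 296 ms

P(T > 410.0) = e^(−λ·410.0) = 0.25, so λ = −ln(0.25)/410.0 = 0.00338.
Mean = 1/λ = 296 ms.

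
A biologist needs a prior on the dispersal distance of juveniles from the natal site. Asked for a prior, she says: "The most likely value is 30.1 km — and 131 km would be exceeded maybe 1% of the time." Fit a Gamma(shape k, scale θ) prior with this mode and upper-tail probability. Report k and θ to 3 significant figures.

k ≈ 2.89, θ ≈ 15.9

Gamma(k,θ) with k>1 has mode (k−1)θ, so θ = 30.1/(k−1).
Need P(X < 131) = 0.99 with θ tied to k this way. Start at k = 2, θ = 30.1: P(X<131) ≈ 0.931.
Too low — raise k to concentrate. Iterating converges to k ≈ 2.89.
Then θ = 30.1/(2.89−1) ≈ 15.9.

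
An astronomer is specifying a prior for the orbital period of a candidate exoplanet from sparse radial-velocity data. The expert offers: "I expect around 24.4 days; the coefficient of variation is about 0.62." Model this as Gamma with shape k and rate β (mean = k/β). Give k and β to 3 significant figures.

For Gamma(k, rate β): mean = k/β, variance = k/β², so CV = 1/√k.
CV = 0.62, hence k = 1/CV² = 2.6.
Then β = k/mean = 2.6/24.4 = 0.107.

k ≈ 2.6, β ≈ 0.107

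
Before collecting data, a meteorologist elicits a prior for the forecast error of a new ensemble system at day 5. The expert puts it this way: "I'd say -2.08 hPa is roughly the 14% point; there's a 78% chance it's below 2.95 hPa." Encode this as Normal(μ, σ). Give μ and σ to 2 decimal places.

μ = 0.85, σ = 2.72

For Normal(μ,σ), the p-quantile is μ + z_p·σ. Here z_{0.14} = -1.08, z_{0.78} = 0.7722.
So -2.08 = μ − 1.08σ and 2.95 = μ + 0.7722σ.
Subtracting: σ = (2.95 − -2.08)/(0.7722 − (-1.08)) = 2.72.
Then μ = -2.08 − (-1.08)·2.72 = 0.85.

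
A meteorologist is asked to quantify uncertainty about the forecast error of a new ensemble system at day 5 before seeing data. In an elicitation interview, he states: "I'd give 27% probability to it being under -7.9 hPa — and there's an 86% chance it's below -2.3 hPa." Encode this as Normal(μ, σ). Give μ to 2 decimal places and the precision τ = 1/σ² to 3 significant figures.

For Normal(μ,σ), the p-quantile is μ + z_p·σ. Here z_{0.27} = -0.6128, z_{0.86} = 1.08.
So -7.9 = μ − 0.6128σ and -2.3 = μ + 1.08σ.
Subtracting: σ = (-2.3 − -7.9)/(1.08 − (-0.6128)) = 3.31.
Then μ = -7.9 − (-0.6128)·3.31 = -5.87.
Precision τ = 1/σ² = 1/3.307² = 0.0914.

μ = -5.87, τ = 0.0914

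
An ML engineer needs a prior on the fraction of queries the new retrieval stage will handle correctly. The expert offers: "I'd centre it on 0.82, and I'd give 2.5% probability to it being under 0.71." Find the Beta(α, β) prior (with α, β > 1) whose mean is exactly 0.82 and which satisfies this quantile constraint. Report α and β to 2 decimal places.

α ≈ 45.70, β ≈ 10.03

With mean 0.82 fixed, write α = 0.82s, β = 0.18s where s = α+β.
Need P(θ < 0.71) = 0.025 under Beta(0.82s, 0.18s). Normal approximation: (q−m)/√(m(1−m)/s) ≈ z_{0.025} = -1.96, so s ≈ 0.82·0.18·(-1.96)²/(0.71−0.82)² = 46.9.
At s = 46.9: P(θ<0.71) ≈ 0.035. Adjusting to match 0.025 gives s ≈ 55.74.
So α = 0.82·55.74 ≈ 45.70, β = 0.18·55.74 ≈ 10.03.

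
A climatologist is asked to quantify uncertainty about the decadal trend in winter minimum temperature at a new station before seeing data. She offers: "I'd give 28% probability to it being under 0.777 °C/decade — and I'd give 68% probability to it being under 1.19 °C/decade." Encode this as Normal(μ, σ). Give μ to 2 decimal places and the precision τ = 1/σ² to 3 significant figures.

μ = 1.01, τ = 6.47

The p-quantile of Normal(μ,σ) is μ + z_p·σ, with z_{0.28} = -0.5828 and z_{0.68} = 0.4677.
Eliminate σ: μ = (z₂·x₁ − z₁·x₂)/(z₂ − z₁) = (0.4677·0.777 − (-0.5828)·1.19)/1.051 = 1.01.
Then σ = (x₂ − x₁)/(z₂ − z₁) = (1.19 − 0.777)/1.051 = 0.39.
Precision τ = 1/σ² = 1/0.3931² = 6.47.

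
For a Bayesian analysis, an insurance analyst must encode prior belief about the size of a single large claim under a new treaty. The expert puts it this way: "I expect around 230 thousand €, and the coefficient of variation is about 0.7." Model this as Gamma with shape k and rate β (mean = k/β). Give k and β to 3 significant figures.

For Gamma(k, rate β): mean = k/β, variance = k/β², so CV = 1/√k.
CV = 0.7, hence k = 1/CV² = 2.04.
Then β = k/mean = 2.04/230 = 0.00887.

k ≈ 2.04, β ≈ 0.00887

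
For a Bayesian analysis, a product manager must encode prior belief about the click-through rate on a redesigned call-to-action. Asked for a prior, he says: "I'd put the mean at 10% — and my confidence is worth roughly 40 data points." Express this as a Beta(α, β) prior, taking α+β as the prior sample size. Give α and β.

α = 4, β = 36

Under the effective-sample-size interpretation, Beta(α, β) has prior mean α/(α+β) and prior sample size α+β.
So α+β = 40 and α/(α+β) = 0.1, giving α = 0.1·40 = 4 and β = 40 − 4 = 36.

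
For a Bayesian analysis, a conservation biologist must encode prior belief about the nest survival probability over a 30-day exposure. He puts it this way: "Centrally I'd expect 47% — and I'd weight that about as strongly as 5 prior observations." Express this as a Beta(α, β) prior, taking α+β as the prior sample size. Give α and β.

Under the effective-sample-size interpretation, Beta(α, β) has prior mean α/(α+β) and prior sample size α+β.
So α+β = 5 and α/(α+β) = 0.47, giving α = 0.47·5 = 2.35 and β = 5 − 2.35 = 2.65.

α = 2.35, β = 2.65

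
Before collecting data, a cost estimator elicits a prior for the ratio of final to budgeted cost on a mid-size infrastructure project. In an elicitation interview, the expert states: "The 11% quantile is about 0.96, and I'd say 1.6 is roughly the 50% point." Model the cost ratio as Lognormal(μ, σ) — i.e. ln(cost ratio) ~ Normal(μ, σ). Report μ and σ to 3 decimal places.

μ ≈ 0.470, σ ≈ 0.416

If T ~ Lognormal(μ,σ) then ln T ~ Normal(μ,σ), so the p-quantile of ln T is μ + z_p·σ.
ln(0.96) = -0.04082 and ln(1.6) = 0.47; z_{0.11} = -1.227, z_{0.5} = 0.
σ = (0.47 − -0.04082)/(0 − (-1.227)) = 0.416.
μ = -0.04082 − (-1.227)·0.416 = 0.470.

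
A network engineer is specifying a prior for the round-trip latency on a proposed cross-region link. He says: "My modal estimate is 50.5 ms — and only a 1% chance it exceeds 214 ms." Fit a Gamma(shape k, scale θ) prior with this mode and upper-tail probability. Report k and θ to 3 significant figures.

k ≈ 2.97, θ ≈ 25.6

Gamma(k,θ) with k>1 has mode (k−1)θ, so θ = 50.5/(k−1).
Need P(X < 214) = 0.99 with θ tied to k this way. Start at k = 2, θ = 50.5: P(X<214) ≈ 0.924.
Too low — raise k to concentrate. Iterating converges to k ≈ 2.97.
Then θ = 50.5/(2.97−1) ≈ 25.6.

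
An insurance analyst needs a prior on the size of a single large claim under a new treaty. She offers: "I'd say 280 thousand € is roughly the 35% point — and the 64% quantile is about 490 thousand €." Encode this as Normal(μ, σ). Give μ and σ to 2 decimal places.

μ = 388.79, σ = 282.34

For Normal(μ,σ), the p-quantile is μ + z_p·σ. Here z_{0.35} = -0.3853, z_{0.64} = 0.3585.
So 280 = μ − 0.3853σ and 490 = μ + 0.3585σ.
Subtracting: σ = (490 − 280)/(0.3585 − (-0.3853)) = 282.34.
Then μ = 280 − (-0.3853)·282.34 = 388.79.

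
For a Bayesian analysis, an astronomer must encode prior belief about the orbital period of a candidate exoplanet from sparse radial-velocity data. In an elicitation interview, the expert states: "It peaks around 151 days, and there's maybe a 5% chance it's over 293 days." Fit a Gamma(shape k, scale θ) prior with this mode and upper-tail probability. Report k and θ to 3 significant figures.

Gamma(k,θ) with k>1 has mode (k−1)θ, so θ = 151/(k−1).
Need P(X < 293) = 0.95 with θ tied to k this way. Start at k = 2, θ = 151: P(X<293) ≈ 0.578.
Too low — raise k to concentrate. Iterating converges to k ≈ 7.32.
Then θ = 151/(7.32−1) ≈ 23.9.

k ≈ 7.32, θ ≈ 23.9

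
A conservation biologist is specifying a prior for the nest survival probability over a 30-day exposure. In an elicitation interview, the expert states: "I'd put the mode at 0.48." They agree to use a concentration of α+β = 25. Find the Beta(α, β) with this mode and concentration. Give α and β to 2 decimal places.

α = 12.04, β = 12.96

For α,β > 1 the Beta mode is (α−1)/(α+β−2). With α+β = 25, the mode is (α−1)/23.
Set (α−1)/23 = 0.48 → α = 1 + 0.48·23 = 12.04.
β = 25 − α = 12.96.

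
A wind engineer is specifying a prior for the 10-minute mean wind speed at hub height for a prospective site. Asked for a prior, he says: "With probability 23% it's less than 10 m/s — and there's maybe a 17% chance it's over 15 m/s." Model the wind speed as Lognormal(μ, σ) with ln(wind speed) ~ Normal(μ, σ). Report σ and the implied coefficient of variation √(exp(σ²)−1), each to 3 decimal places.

σ ≈ 0.239, CV ≈ 0.243

If T ~ Lognormal(μ,σ) then ln T ~ Normal(μ,σ), so the p-quantile of ln T is μ + z_p·σ.
ln(10) = 2.303 and ln(15) = 2.708; z_{0.23} = -0.7388, z_{0.83} = 0.9542.
σ = (2.708 − 2.303)/(0.9542 − (-0.7388)) = 0.239.
μ = 2.303 − (-0.7388)·0.239 = 2.480.
CV = √(exp(σ²)−1) = √(exp(0.0574)−1) = 0.243.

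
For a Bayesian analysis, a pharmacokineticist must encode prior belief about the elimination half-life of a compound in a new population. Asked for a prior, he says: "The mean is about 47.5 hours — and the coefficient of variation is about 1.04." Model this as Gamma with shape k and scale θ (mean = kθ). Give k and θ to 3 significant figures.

For Gamma(k, scale θ): mean = kθ, variance = kθ², so CV = 1/√k.
CV = 1.04, hence k = 1/CV² = 0.925.
Then θ = mean/k = 47.5/0.925 = 51.4.

k ≈ 0.925, θ ≈ 51.4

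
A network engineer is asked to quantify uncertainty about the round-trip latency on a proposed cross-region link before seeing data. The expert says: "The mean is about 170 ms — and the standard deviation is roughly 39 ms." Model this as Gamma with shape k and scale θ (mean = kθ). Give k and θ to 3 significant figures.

For Gamma(k, scale θ): mean = kθ, variance = kθ², so CV = 1/√k.
CV = SD/mean = 39/170 = 0.2294, hence k = 1/CV² = 19.
Then θ = mean/k = 170/19 = 8.95.

k ≈ 19, θ ≈ 8.95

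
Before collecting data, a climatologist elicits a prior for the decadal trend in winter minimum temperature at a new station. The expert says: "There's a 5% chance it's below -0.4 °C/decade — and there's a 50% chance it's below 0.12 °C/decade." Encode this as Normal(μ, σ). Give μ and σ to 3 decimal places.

μ = 0.120, σ = 0.316

The p-quantile of Normal(μ,σ) is μ + z_p·σ, with z_{0.05} = -1.645 and z_{0.5} = 0.
Eliminate σ: μ = (z₂·x₁ − z₁·x₂)/(z₂ − z₁) = (0·-0.4 − (-1.645)·0.12)/1.645 = 0.120.
Then σ = (x₂ − x₁)/(z₂ − z₁) = (0.12 − -0.4)/1.645 = 0.316.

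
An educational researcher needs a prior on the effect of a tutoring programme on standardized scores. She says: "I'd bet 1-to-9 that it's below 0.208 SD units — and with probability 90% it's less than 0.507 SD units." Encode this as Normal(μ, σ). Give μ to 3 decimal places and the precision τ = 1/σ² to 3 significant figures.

μ = 0.358, τ = 73.5

The p-quantile of Normal(μ,σ) is μ + z_p·σ, with z_{0.1} = -1.282 and z_{0.9} = 1.282.
Eliminate σ: μ = (z₂·x₁ − z₁·x₂)/(z₂ − z₁) = (1.282·0.208 − (-1.282)·0.507)/2.563 = 0.358.
Then σ = (x₂ − x₁)/(z₂ − z₁) = (0.507 − 0.208)/2.563 = 0.117.
Precision τ = 1/σ² = 1/0.1167² = 73.5.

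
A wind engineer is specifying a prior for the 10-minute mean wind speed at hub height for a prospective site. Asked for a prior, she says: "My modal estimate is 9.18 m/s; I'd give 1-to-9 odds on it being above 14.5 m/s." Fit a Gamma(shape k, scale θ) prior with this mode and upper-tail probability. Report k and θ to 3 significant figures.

k ≈ 9.97, θ ≈ 1.02

Gamma(k,θ) with k>1 has mode (k−1)θ, so θ = 9.18/(k−1).
Need P(X < 14.5) = 0.9 with θ tied to k this way. Start at k = 2, θ = 9.18: P(X<14.5) ≈ 0.468.
Too low — raise k to concentrate. Iterating converges to k ≈ 9.97.
Then θ = 9.18/(9.97−1) ≈ 1.02.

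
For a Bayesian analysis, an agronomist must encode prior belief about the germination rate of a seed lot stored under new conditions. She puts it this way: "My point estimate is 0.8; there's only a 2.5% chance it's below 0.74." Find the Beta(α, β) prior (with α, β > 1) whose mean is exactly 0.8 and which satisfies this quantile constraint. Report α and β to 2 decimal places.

With mean 0.8 fixed, write α = 0.8s, β = 0.2s where s = α+β.
Need P(θ < 0.74) = 0.025 under Beta(0.8s, 0.2s). Normal approximation: (q−m)/√(m(1−m)/s) ≈ z_{0.025} = -1.96, so s ≈ 0.8·0.2·(-1.96)²/(0.74−0.8)² = 170.7.
At s = 170.7: P(θ<0.74) ≈ 0.031. Adjusting to match 0.025 gives s ≈ 187.54.
So α = 0.8·187.54 ≈ 150.03, β = 0.2·187.54 ≈ 37.51.

α ≈ 150.03, β ≈ 37.51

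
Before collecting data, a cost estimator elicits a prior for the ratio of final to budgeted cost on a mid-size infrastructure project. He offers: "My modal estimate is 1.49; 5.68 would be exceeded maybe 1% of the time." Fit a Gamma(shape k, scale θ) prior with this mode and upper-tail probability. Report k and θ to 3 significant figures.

k ≈ 3.37, θ ≈ 0.63

Gamma(k,θ) with k>1 has mode (k−1)θ, so θ = 1.49/(k−1).
Need P(X < 5.68) = 0.99 with θ tied to k this way. Start at k = 2, θ = 1.49: P(X<5.68) ≈ 0.894.
Too low — raise k to concentrate. Iterating converges to k ≈ 3.37.
Then θ = 1.49/(3.37−1) ≈ 0.63.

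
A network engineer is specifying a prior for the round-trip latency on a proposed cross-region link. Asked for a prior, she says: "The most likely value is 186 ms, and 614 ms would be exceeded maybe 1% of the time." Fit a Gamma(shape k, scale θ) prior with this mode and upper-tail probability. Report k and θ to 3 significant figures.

Gamma(k,θ) with k>1 has mode (k−1)θ, so θ = 186/(k−1).
Need P(X < 614) = 0.99 with θ tied to k this way. Start at k = 2, θ = 186: P(X<614) ≈ 0.842.
Too low — raise k to concentrate. Iterating converges to k ≈ 4.08.
Then θ = 186/(4.08−1) ≈ 60.3.

k ≈ 4.08, θ ≈ 60.3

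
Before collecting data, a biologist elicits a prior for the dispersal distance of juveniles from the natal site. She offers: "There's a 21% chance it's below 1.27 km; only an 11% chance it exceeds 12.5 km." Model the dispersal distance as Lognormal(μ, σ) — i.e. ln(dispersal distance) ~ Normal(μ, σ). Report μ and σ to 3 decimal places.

μ ≈ 1.146, σ ≈ 1.125

If T ~ Lognormal(μ,σ) then ln T ~ Normal(μ,σ), so the p-quantile of ln T is μ + z_p·σ.
ln(1.27) = 0.239 and ln(12.5) = 2.526; z_{0.21} = -0.8064, z_{0.89} = 1.227.
σ = (2.526 − 0.239)/(1.227 − (-0.8064)) = 1.125.
μ = 0.239 − (-0.8064)·1.125 = 1.146.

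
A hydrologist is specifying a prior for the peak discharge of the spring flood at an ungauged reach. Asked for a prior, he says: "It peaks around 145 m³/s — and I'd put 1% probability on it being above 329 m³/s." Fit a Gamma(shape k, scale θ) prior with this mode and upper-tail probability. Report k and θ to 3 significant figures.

Gamma(k,θ) with k>1 has mode (k−1)θ, so θ = 145/(k−1).
Need P(X < 329) = 0.99 with θ tied to k this way. Start at k = 2, θ = 145: P(X<329) ≈ 0.662.
Too low — raise k to concentrate. Iterating converges to k ≈ 8.14.
Then θ = 145/(8.14−1) ≈ 20.3.

k ≈ 8.14, θ ≈ 20.3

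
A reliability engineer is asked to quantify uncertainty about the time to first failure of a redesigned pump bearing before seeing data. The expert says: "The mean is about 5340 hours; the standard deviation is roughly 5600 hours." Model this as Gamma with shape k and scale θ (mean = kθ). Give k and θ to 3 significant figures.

For Gamma(k, scale θ): mean = kθ, variance = kθ², so CV = 1/√k.
CV = SD/mean = 5600/5340 = 1.049, hence k = 1/CV² = 0.909.
Then θ = mean/k = 5340/0.909 = 5870.

k ≈ 0.909, θ ≈ 5870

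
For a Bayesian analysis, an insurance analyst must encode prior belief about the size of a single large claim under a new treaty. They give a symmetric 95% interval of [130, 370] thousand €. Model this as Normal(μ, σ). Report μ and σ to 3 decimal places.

A symmetric 95% interval runs μ ± z·σ with z = 1.96.
Half-width = 120, so σ = 120/1.96 = 61.226.
μ is the interval midpoint, 250.000.

μ = 250.000, σ = 61.226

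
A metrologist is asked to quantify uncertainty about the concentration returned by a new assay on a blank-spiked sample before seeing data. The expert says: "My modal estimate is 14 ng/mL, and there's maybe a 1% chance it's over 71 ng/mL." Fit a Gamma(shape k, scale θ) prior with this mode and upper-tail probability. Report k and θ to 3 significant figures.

Gamma(k,θ) with k>1 has mode (k−1)θ, so θ = 14/(k−1).
Need P(X < 71) = 0.99 with θ tied to k this way. Start at k = 2, θ = 14: P(X<71) ≈ 0.962.
Too low — raise k to concentrate. Iterating converges to k ≈ 2.48.
Then θ = 14/(2.48−1) ≈ 9.46.

k ≈ 2.48, θ ≈ 9.46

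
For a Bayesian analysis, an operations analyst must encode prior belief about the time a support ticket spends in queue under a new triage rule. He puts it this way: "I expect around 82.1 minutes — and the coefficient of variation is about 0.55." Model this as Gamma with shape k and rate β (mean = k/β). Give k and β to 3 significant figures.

k ≈ 3.31, β ≈ 0.0403

For Gamma(k, rate β): mean = k/β, variance = k/β², so CV = 1/√k.
CV = 0.55, hence k = 1/CV² = 3.31.
Then β = k/mean = 3.31/82.1 = 0.0403.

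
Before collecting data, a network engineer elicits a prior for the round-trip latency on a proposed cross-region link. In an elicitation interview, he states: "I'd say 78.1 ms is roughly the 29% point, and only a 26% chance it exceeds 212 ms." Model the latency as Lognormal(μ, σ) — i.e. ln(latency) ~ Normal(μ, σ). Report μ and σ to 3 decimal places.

μ ≈ 4.820, σ ≈ 0.834

If T ~ Lognormal(μ,σ) then ln T ~ Normal(μ,σ), so the p-quantile of ln T is μ + z_p·σ.
ln(78.1) = 4.358 and ln(212) = 5.357; z_{0.29} = -0.5534, z_{0.74} = 0.6433.
σ = (5.357 − 4.358)/(0.6433 − (-0.5534)) = 0.834.
μ = 4.358 − (-0.5534)·0.834 = 4.820.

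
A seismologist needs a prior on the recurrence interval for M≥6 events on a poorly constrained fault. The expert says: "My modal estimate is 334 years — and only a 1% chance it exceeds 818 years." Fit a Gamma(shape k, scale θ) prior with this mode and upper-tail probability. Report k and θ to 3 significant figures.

k ≈ 6.88, θ ≈ 56.8

Gamma(k,θ) with k>1 has mode (k−1)θ, so θ = 334/(k−1).
Need P(X < 818) = 0.99 with θ tied to k this way. Start at k = 2, θ = 334: P(X<818) ≈ 0.702.
Too low — raise k to concentrate. Iterating converges to k ≈ 6.88.
Then θ = 334/(6.88−1) ≈ 56.8.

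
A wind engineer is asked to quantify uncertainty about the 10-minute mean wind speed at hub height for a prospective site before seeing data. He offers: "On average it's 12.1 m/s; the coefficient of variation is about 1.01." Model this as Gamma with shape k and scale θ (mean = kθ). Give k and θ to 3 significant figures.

For Gamma(k, scale θ): mean = kθ, variance = kθ², so CV = 1/√k.
CV = 1.01, hence k = 1/CV² = 0.98.
Then θ = mean/k = 12.1/0.98 = 12.3.

k ≈ 0.98, θ ≈ 12.3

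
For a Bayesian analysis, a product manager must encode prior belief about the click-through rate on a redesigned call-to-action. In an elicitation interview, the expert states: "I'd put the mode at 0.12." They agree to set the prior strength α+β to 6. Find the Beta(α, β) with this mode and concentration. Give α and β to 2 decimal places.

α = 1.48, β = 4.52

For α,β > 1 the Beta mode is (α−1)/(α+β−2). With α+β = 6, the mode is (α−1)/4.
Set (α−1)/4 = 0.12 → α = 1 + 0.12·4 = 1.48.
β = 6 − α = 4.52.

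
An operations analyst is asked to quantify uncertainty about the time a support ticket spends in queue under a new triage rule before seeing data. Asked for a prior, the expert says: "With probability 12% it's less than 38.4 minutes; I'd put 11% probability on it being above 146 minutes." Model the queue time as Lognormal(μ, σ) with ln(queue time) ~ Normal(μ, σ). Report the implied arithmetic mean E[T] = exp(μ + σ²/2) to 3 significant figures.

E[T] ≈ 86.2 minutes

If T ~ Lognormal(μ,σ) then ln T ~ Normal(μ,σ), so the p-quantile of ln T is μ + z_p·σ.
ln(38.4) = 3.648 and ln(146) = 4.984; z_{0.12} = -1.175, z_{0.89} = 1.227.
σ = (4.984 − 3.648)/(1.227 − (-1.175)) = 0.556.
μ = 3.648 − (-1.175)·0.556 = 4.302.
E[T] = exp(μ + σ²/2) = exp(4.302 + 0.1546) = 86.2 minutes.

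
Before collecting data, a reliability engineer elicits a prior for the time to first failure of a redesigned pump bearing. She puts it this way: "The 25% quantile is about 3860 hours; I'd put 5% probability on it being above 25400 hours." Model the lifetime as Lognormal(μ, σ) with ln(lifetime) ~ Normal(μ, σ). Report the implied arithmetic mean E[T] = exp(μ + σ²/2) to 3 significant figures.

E[T] ≈ 9290 hours

If T ~ Lognormal(μ,σ) then ln T ~ Normal(μ,σ), so the p-quantile of ln T is μ + z_p·σ.
ln(3860) = 8.258 and ln(25400) = 10.14; z_{0.25} = -0.6745, z_{0.95} = 1.645.
σ = (10.14 − 8.258)/(1.645 − (-0.6745)) = 0.812.
μ = 8.258 − (-0.6745)·0.812 = 8.806.
E[T] = exp(μ + σ²/2) = exp(8.806 + 0.3299) = 9290 hours.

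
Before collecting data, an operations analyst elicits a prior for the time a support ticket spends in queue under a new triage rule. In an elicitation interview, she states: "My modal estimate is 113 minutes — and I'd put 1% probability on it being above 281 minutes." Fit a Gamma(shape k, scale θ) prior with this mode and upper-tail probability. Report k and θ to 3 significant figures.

k ≈ 6.66, θ ≈ 20

Gamma(k,θ) with k>1 has mode (k−1)θ, so θ = 113/(k−1).
Need P(X < 281) = 0.99 with θ tied to k this way. Start at k = 2, θ = 113: P(X<281) ≈ 0.710.
Too low — raise k to concentrate. Iterating converges to k ≈ 6.66.
Then θ = 113/(6.66−1) ≈ 20.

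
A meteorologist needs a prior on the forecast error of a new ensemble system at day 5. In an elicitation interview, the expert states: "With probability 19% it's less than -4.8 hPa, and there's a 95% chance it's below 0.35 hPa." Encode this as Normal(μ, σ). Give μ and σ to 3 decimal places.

μ = -3.008, σ = 2.041

For Normal(μ,σ), the p-quantile is μ + z_p·σ. Here z_{0.19} = -0.8779, z_{0.95} = 1.645.
So -4.8 = μ − 0.8779σ and 0.35 = μ + 1.645σ.
Subtracting: σ = (0.35 − -4.8)/(1.645 − (-0.8779)) = 2.041.
Then μ = -4.8 − (-0.8779)·2.041 = -3.008.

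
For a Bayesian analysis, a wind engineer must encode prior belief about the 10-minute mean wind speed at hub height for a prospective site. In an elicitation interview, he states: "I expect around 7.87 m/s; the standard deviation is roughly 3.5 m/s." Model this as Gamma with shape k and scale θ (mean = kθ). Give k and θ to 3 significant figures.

k ≈ 5.06, θ ≈ 1.56

For Gamma(k, scale θ): mean = kθ, variance = kθ², so CV = 1/√k.
CV = SD/mean = 3.5/7.87 = 0.4447, hence k = 1/CV² = 5.06.
Then θ = mean/k = 7.87/5.06 = 1.56.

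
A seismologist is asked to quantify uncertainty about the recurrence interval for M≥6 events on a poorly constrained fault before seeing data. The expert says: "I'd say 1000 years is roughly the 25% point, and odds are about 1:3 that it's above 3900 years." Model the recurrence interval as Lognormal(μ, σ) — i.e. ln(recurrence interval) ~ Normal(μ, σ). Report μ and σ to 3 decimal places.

μ ≈ 7.588, σ ≈ 1.009

If T ~ Lognormal(μ,σ) then ln T ~ Normal(μ,σ), so the p-quantile of ln T is μ + z_p·σ.
ln(1000) = 6.908 and ln(3900) = 8.269; z_{0.25} = -0.6745, z_{0.75} = 0.6745.
σ = (8.269 − 6.908)/(0.6745 − (-0.6745)) = 1.009.
μ = 6.908 − (-0.6745)·1.009 = 7.588.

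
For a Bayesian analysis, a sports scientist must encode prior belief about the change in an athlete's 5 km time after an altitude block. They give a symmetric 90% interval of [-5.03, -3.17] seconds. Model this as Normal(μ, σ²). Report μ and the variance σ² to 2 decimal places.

A symmetric 90% interval runs μ ± z·σ with z = 1.645.
Half-width = 0.93, so σ = 0.93/1.645 = 0.565 and σ² = 0.32.
μ is the interval midpoint, -4.10.

μ = -4.10, σ² = 0.32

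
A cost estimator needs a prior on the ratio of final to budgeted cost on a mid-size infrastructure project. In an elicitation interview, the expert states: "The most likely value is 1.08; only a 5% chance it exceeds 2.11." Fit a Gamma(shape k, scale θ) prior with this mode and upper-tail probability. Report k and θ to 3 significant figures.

Gamma(k,θ) with k>1 has mode (k−1)θ, so θ = 1.08/(k−1).
Need P(X < 2.11) = 0.95 with θ tied to k this way. Start at k = 2, θ = 1.08: P(X<2.11) ≈ 0.581.
Too low — raise k to concentrate. Iterating converges to k ≈ 7.19.
Then θ = 1.08/(7.19−1) ≈ 0.175.

k ≈ 7.19, θ ≈ 0.175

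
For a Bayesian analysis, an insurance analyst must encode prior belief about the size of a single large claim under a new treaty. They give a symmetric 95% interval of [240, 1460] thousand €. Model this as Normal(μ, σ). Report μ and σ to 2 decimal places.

A symmetric 95% interval runs μ ± z·σ with z = 1.96.
Half-width = 610, so σ = 610/1.96 = 311.23.
μ is the interval midpoint, 850.00.

μ = 850.00, σ = 311.23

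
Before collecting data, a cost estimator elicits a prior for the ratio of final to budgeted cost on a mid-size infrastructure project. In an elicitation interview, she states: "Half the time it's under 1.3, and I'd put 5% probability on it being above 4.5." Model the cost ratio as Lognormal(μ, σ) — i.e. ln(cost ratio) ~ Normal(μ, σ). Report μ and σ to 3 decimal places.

μ ≈ 0.262, σ ≈ 0.755

If T ~ Lognormal(μ,σ) then ln T ~ Normal(μ,σ), so the p-quantile of ln T is μ + z_p·σ.
ln(1.3) = 0.2624 and ln(4.5) = 1.504; z_{0.5} = 0, z_{0.95} = 1.645.
σ = (1.504 − 0.2624)/(1.645 − (0)) = 0.755.
μ = 0.2624 − (0)·0.755 = 0.262.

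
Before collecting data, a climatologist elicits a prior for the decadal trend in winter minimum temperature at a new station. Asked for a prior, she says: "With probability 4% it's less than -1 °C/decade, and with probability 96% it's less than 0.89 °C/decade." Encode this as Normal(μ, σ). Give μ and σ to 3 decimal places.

The p-quantile of Normal(μ,σ) is μ + z_p·σ, with z_{0.04} = -1.751 and z_{0.96} = 1.751.
Eliminate σ: μ = (z₂·x₁ − z₁·x₂)/(z₂ − z₁) = (1.751·-1 − (-1.751)·0.89)/3.501 = -0.055.
Then σ = (x₂ − x₁)/(z₂ − z₁) = (0.89 − -1)/3.501 = 0.540.

μ = -0.055, σ = 0.540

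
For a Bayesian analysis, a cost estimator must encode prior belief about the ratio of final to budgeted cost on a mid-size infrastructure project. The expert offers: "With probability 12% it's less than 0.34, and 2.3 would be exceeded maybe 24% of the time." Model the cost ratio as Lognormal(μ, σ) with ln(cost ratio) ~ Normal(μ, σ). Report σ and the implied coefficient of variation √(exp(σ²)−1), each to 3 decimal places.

σ ≈ 1.016, CV ≈ 1.345

If T ~ Lognormal(μ,σ) then ln T ~ Normal(μ,σ), so the p-quantile of ln T is μ + z_p·σ.
ln(0.34) = -1.079 and ln(2.3) = 0.8329; z_{0.12} = -1.175, z_{0.76} = 0.7063.
σ = (0.8329 − -1.079)/(0.7063 − (-1.175)) = 1.016.
μ = -1.079 − (-1.175)·1.016 = 0.115.
CV = √(exp(σ²)−1) = √(exp(1.0326)−1) = 1.345.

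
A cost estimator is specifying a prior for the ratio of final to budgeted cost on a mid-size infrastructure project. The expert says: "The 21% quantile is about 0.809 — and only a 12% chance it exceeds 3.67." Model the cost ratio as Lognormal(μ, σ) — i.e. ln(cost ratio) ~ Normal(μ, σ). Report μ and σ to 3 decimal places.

If T ~ Lognormal(μ,σ) then ln T ~ Normal(μ,σ), so the p-quantile of ln T is μ + z_p·σ.
ln(0.809) = -0.212 and ln(3.67) = 1.3; z_{0.21} = -0.8064, z_{0.88} = 1.175.
σ = (1.3 − -0.212)/(1.175 − (-0.8064)) = 0.763.
μ = -0.212 − (-0.8064)·0.763 = 0.403.

μ ≈ 0.403, σ ≈ 0.763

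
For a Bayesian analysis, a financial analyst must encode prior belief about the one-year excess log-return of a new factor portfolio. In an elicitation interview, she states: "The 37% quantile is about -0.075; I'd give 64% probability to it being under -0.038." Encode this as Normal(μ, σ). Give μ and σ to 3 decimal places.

The p-quantile of Normal(μ,σ) is μ + z_p·σ, with z_{0.37} = -0.3319 and z_{0.64} = 0.3585.
Eliminate σ: μ = (z₂·x₁ − z₁·x₂)/(z₂ − z₁) = (0.3585·-0.075 − (-0.3319)·-0.038)/0.6903 = -0.057.
Then σ = (x₂ − x₁)/(z₂ − z₁) = (-0.038 − -0.075)/0.6903 = 0.054.

μ = -0.057, σ = 0.054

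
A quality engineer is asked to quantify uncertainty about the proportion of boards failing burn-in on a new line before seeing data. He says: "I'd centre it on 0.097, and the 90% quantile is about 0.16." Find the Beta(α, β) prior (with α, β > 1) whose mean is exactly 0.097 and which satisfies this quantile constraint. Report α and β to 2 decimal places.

α ≈ 3.82, β ≈ 35.57

With mean 0.097 fixed, write α = 0.097s, β = 0.903s where s = α+β.
Need P(θ < 0.16) = 0.9 under Beta(0.097s, 0.903s). Normal approximation: (q−m)/√(m(1−m)/s) ≈ z_{0.9} = 1.28, so s ≈ 0.097·0.903·(1.28)²/(0.16−0.097)² = 36.2.
At s = 36.2: P(θ<0.16) ≈ 0.893. Adjusting to match 0.9 gives s ≈ 39.39.
So α = 0.097·39.39 ≈ 3.82, β = 0.903·39.39 ≈ 35.57.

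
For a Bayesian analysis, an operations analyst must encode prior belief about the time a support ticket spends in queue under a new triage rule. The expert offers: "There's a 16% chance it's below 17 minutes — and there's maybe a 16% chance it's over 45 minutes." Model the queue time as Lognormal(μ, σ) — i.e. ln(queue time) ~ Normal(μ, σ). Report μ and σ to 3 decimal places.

μ ≈ 3.320, σ ≈ 0.489

If T ~ Lognormal(μ,σ) then ln T ~ Normal(μ,σ), so the p-quantile of ln T is μ + z_p·σ.
ln(17) = 2.833 and ln(45) = 3.807; z_{0.16} = -0.9945, z_{0.84} = 0.9945.
σ = (3.807 − 2.833)/(0.9945 − (-0.9945)) = 0.489.
μ = 2.833 − (-0.9945)·0.489 = 3.320.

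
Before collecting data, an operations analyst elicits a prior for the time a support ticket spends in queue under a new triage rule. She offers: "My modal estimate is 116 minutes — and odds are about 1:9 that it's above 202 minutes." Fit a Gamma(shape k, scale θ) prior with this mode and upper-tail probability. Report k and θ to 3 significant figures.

Gamma(k,θ) with k>1 has mode (k−1)θ, so θ = 116/(k−1).
Need P(X < 202) = 0.9 with θ tied to k this way. Start at k = 2, θ = 116: P(X<202) ≈ 0.519.
Too low — raise k to concentrate. Iterating converges to k ≈ 7.17.
Then θ = 116/(7.17−1) ≈ 18.8.

k ≈ 7.17, θ ≈ 18.8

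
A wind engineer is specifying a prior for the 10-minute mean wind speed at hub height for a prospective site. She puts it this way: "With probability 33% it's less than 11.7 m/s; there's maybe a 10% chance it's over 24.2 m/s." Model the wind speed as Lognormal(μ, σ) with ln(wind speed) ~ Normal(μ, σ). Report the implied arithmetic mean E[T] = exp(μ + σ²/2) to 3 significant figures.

If T ~ Lognormal(μ,σ) then ln T ~ Normal(μ,σ), so the p-quantile of ln T is μ + z_p·σ.
ln(11.7) = 2.46 and ln(24.2) = 3.186; z_{0.33} = -0.4399, z_{0.9} = 1.282.
σ = (3.186 − 2.46)/(1.282 − (-0.4399)) = 0.422.
μ = 2.46 − (-0.4399)·0.422 = 2.645.
E[T] = exp(μ + σ²/2) = exp(2.645 + 0.0891) = 15.4 m/s.

E[T] ≈ 15.4 m/s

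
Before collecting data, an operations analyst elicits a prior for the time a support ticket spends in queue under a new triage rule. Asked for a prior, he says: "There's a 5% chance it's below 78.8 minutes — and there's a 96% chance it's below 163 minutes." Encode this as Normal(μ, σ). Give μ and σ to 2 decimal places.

μ = 119.59, σ = 24.80

For Normal(μ,σ), the p-quantile is μ + z_p·σ. Here z_{0.05} = -1.645, z_{0.96} = 1.751.
So 78.8 = μ − 1.645σ and 163 = μ + 1.751σ.
Subtracting: σ = (163 − 78.8)/(1.751 − (-1.645)) = 24.80.
Then μ = 78.8 − (-1.645)·24.80 = 119.59.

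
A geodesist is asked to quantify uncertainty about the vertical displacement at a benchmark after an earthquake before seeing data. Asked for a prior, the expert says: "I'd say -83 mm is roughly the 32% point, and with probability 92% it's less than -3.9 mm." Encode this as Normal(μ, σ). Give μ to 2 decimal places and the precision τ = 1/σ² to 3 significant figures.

The p-quantile of Normal(μ,σ) is μ + z_p·σ, with z_{0.32} = -0.4677 and z_{0.92} = 1.405.
Eliminate σ: μ = (z₂·x₁ − z₁·x₂)/(z₂ − z₁) = (1.405·-83 − (-0.4677)·-3.9)/1.873 = -63.25.
Then σ = (x₂ − x₁)/(z₂ − z₁) = (-3.9 − -83)/1.873 = 42.24.
Precision τ = 1/σ² = 1/42.24² = 0.000561.

μ = -63.25, τ = 0.000561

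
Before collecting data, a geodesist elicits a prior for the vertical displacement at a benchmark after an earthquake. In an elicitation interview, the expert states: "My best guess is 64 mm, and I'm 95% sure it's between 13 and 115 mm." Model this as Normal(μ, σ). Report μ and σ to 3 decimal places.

A symmetric 95% interval runs μ ± z·σ with z = 1.96.
Half-width = 51, so σ = 51/1.96 = 26.021.
μ is the stated best guess, 64.000.

μ = 64.000, σ = 26.021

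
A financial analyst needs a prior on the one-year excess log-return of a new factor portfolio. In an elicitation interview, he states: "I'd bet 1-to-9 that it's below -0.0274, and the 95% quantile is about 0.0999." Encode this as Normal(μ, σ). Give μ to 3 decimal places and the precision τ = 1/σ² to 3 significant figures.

The p-quantile of Normal(μ,σ) is μ + z_p·σ, with z_{0.1} = -1.282 and z_{0.95} = 1.645.
Eliminate σ: μ = (z₂·x₁ − z₁·x₂)/(z₂ − z₁) = (1.645·-0.0274 − (-1.282)·0.0999)/2.926 = 0.028.
Then σ = (x₂ − x₁)/(z₂ − z₁) = (0.0999 − -0.0274)/2.926 = 0.044.
Precision τ = 1/σ² = 1/0.0435² = 528.

μ = 0.028, τ = 528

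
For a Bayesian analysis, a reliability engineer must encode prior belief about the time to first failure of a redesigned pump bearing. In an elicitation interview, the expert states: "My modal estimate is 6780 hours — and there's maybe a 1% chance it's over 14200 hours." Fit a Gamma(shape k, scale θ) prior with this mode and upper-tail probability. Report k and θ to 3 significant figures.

Gamma(k,θ) with k>1 has mode (k−1)θ, so θ = 6780/(k−1).
Need P(X < 14200) = 0.99 with θ tied to k this way. Start at k = 2, θ = 6780: P(X<14200) ≈ 0.619.
Too low — raise k to concentrate. Iterating converges to k ≈ 9.91.
Then θ = 6780/(9.91−1) ≈ 761.

k ≈ 9.91, θ ≈ 761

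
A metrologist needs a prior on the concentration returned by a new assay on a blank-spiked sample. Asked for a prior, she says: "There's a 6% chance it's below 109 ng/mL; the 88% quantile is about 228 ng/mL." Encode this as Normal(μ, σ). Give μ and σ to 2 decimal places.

μ = 176.78, σ = 43.59

The p-quantile of Normal(μ,σ) is μ + z_p·σ, with z_{0.06} = -1.555 and z_{0.88} = 1.175.
Eliminate σ: μ = (z₂·x₁ − z₁·x₂)/(z₂ − z₁) = (1.175·109 − (-1.555)·228)/2.73 = 176.78.
Then σ = (x₂ − x₁)/(z₂ − z₁) = (228 − 109)/2.73 = 43.59.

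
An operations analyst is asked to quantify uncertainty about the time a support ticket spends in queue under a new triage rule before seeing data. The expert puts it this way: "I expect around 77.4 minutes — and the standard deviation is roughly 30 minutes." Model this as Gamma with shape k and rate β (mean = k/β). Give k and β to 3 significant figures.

For Gamma(k, rate β): mean = k/β, variance = k/β², so CV = 1/√k.
CV = SD/mean = 30/77.4 = 0.3876, hence k = 1/CV² = 6.66.
Then β = k/mean = 6.66/77.4 = 0.086.

k ≈ 6.66, β ≈ 0.086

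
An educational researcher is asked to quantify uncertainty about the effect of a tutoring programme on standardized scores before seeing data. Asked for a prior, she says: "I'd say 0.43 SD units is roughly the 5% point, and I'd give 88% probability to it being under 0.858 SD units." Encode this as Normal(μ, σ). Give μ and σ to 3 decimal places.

The p-quantile of Normal(μ,σ) is μ + z_p·σ, with z_{0.05} = -1.645 and z_{0.88} = 1.175.
Eliminate σ: μ = (z₂·x₁ − z₁·x₂)/(z₂ − z₁) = (1.175·0.43 − (-1.645)·0.858)/2.82 = 0.680.
Then σ = (x₂ − x₁)/(z₂ − z₁) = (0.858 − 0.43)/2.82 = 0.152.

μ = 0.680, σ = 0.152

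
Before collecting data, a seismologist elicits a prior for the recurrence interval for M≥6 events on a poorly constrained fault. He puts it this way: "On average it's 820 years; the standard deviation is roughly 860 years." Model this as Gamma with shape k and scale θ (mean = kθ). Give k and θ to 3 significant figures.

k ≈ 0.909, θ ≈ 902

For Gamma(k, scale θ): mean = kθ, variance = kθ², so CV = 1/√k.
CV = SD/mean = 860/820 = 1.049, hence k = 1/CV² = 0.909.
Then θ = mean/k = 820/0.909 = 902.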